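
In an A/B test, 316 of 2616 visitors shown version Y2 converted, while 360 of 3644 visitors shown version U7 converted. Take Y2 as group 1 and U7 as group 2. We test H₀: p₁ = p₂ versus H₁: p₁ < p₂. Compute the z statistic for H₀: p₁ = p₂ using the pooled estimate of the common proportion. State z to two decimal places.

p̂₁ = 316/2616 ≈ 0.12080, p̂₂ = 360/3644 ≈ 0.09879.
Pooled p̂ = (316+360)/(2616+3644) = 676/6260 = 0.10799.
SE = √(0.096326 × 0.000656687) = 0.00795.
z = (0.12080 − 0.09879)/0.00795 = 0.02201/0.00795 = 2.77.
p-value = P(Z < 2.766) ≈ 0.9972.

z = 2.77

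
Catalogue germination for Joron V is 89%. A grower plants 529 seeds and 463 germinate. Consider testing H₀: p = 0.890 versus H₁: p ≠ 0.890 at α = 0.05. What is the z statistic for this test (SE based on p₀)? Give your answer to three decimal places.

p̂ = 463/529 ≈ 0.87524.
SE = √(p₀(1−p₀)/n) = √(0.0979/529) = 0.01360.
z = (0.87524 − 0.89)/0.01360 = -0.01476/0.01360 = -1.085.
p-value = 2·P(Z > 1.085) ≈ 0.2778, so at α = 0.05 we fail to reject H₀.

z = -1.085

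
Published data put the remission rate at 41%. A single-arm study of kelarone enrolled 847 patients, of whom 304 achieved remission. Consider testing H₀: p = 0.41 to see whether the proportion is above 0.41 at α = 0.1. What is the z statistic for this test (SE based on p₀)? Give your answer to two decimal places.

p̂ = 304/847 = 0.3589.
Standard error under H₀: √(0.41×0.59/847) = 0.0169.
z = (0.3589 − 0.41)/0.0169 = -0.0511/0.0169 = -3.02.
p-value = P(Z > -3.023) ≈ 0.9987, so at α = 0.1 we fail to reject H₀.

z = -3.02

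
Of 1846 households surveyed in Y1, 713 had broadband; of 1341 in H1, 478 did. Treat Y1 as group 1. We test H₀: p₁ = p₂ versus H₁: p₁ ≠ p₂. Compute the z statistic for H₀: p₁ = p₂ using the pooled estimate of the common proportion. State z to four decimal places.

z = 1.7162

p̂₁ = 713/1846 = 0.386241, p̂₂ = 478/1341 = 0.356450.
Pooled p̂ = (713+478)/(1846+1341) = 1191/3187 = 0.373706.
SE = √(p̂(1−p̂)(1/n₁+1/n₂)) = √(0.373706·0.626294·0.00128742) = √(0.000301321) = 0.017359.
z = (0.386241 − 0.356450)/0.017359 = 0.029791/0.017359 = 1.7162.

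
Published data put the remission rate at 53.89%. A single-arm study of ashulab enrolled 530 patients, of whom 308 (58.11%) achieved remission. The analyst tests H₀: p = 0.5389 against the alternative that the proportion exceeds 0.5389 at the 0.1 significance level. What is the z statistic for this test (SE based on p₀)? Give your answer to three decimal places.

p̂ = 308/530 = 0.581132.
Standard error under H₀: √(0.5389×0.4611/530) = 0.021653.
z = (0.581132 − 0.5389)/0.021653 = 0.042232/0.021653 = 1.950.
p-value = P(Z > 1.950) ≈ 0.0256, so at α = 0.1 we reject H₀.

z = 1.950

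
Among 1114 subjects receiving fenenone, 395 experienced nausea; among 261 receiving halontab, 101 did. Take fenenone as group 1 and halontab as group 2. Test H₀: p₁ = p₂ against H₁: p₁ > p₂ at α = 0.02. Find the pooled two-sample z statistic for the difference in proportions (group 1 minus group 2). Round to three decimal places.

z = -0.981

p̂₁ = 395/1114 = 0.35458, p̂₂ = 101/261 = 0.38697.
Pooled p̂ = (395+101)/(1114+261) = 496/1375 = 0.36073.
SE = √(p̂(1−p̂)(1/n₁+1/n₂)) = √(0.36073·0.63927·0.00472908) = √(0.00109054) = 0.03302.
z = (0.35458 − 0.38697)/0.03302 = -0.03239/0.03302 = -0.981.
p-value = P(Z > -0.981) ≈ 0.8367. With α = 0.02, fail to reject H₀.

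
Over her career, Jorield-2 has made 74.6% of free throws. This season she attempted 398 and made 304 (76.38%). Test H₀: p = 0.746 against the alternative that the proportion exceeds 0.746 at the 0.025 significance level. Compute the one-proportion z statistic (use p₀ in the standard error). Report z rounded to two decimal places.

p̂ = 304/398 = 0.7638.
Under H₀, SE = √(0.746·0.254/398) = √(0.00047609) = 0.0218.
z = (0.7638 − 0.746)/0.0218 = 0.0178/0.0218 = 0.82.
p-value = P(Z > 0.817) ≈ 0.2071, so at α = 0.025 we fail to reject H₀.

z = 0.82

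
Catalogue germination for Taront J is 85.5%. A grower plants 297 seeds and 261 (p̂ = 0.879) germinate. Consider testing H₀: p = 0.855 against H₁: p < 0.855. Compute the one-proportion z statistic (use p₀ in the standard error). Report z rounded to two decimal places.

p̂ = 261/297 = 0.87879.
Standard error under H₀: √(0.855×0.145/297) = 0.02043.
z = (0.87879 − 0.855)/0.02043 = 0.02379/0.02043 = 1.16.

z = 1.16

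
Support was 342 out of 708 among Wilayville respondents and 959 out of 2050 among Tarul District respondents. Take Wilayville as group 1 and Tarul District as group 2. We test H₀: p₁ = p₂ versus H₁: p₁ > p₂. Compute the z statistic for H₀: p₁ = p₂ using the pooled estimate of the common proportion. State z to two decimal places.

p̂₁ = 342/708 ≈ 0.4831, p̂₂ = 959/2050 ≈ 0.4678.
Pooled p̂ = (342+959)/(708+2050) = 1301/2758 = 0.4717.
SE = √(p̂(1−p̂)(1/n₁+1/n₂)) = √(0.4717·0.5283·0.00190023) = √(0.000473539) = 0.0218.
z = (0.4831 − 0.4678)/0.0218 = 0.0153/0.0218 = 0.70.
p-value = P(Z > 0.701) ≈ 0.2418.

z = 0.70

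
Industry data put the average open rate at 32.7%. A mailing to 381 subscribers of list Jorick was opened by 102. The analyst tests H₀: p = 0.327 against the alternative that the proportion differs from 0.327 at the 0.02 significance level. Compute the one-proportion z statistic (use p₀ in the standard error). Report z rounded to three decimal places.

p̂ = 102/381 ≈ 0.26772.
Standard error under H₀: √(0.327×0.673/381) = 0.02403.
z = (0.26772 − 0.327)/0.02403 = -0.05928/0.02403 = -2.467.
Two-sided p-value ≈ 2·Φ(−2.467) = 0.0136. With α = 0.02, reject H₀.

z = -2.467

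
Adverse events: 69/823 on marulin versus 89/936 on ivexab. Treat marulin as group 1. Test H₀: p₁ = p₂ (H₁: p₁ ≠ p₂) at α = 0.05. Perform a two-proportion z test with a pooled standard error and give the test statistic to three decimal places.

p̂₁ = 69/823 = 0.083840, p̂₂ = 89/936 = 0.095085.
Pooled p̂ = (69+89)/(823+936) = 158/1759 = 0.089824.
SE = √(p̂(1−p̂)(1/n₁+1/n₂)) = √(0.089824·0.910176·0.00228344) = √(0.000186684) = 0.013663.
z = (0.083840 − 0.095085)/0.013663 = -0.011245/0.013663 = -0.823.
p-value = 2·P(Z > 0.823) ≈ 0.4105; since p > α = 0.05, fail to reject H₀.

z = -0.823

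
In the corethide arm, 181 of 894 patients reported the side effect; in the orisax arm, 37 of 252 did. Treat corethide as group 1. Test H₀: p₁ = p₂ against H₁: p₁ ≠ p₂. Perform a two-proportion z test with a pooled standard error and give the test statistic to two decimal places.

p̂₁ = 181/894 = 0.2025, p̂₂ = 37/252 = 0.1468.
Pooled p̂ = (181+37)/(894+252) = 218/1146 = 0.1902.
SE = √(p̂(1−p̂)(1/n₁+1/n₂)) = √(0.1902·0.8098·0.00508682) = √(0.000783577) = 0.0280.
z = (0.2025 − 0.1468)/0.0280 = 0.0557/0.0280 = 1.99.

z = 1.99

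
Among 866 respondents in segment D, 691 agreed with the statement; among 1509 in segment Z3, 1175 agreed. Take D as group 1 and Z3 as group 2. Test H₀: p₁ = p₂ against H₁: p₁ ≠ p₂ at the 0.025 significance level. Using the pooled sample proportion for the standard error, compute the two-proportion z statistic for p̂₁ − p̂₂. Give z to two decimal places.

z = 1.10

p̂₁ = 691/866 = 0.7979, p̂₂ = 1175/1509 = 0.7787.
Pooled p̂ = (691+1175)/(866+1509) = 1866/2375 = 0.7857.
SE = √(0.168385 × 0.00181742) = 0.0175.
z = (0.7979 − 0.7787)/0.0175 = 0.0192/0.0175 = 1.10.
p-value = 2·P(Z > 1.101) ≈ 0.2709; since p > α = 0.025, fail to reject H₀.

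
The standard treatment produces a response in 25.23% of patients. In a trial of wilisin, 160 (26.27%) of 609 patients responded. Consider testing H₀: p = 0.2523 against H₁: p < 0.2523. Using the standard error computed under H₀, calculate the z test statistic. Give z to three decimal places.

p̂ = 160/609 ≈ 0.262726.
Standard error under H₀: √(0.2523×0.7477/609) = 0.017600.
z = (0.262726 − 0.2523)/0.017600 = 0.010426/0.017600 = 0.592.
p-value = P(Z < 0.592) ≈ 0.7232.

z = 0.592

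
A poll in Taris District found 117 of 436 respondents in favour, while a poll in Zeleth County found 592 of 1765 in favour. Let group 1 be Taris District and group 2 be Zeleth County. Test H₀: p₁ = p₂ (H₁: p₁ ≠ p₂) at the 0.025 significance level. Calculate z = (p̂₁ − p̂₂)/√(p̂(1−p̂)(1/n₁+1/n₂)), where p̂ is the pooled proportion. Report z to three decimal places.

z = -2.683

p̂₁ = 117/436 = 0.26835, p̂₂ = 592/1765 = 0.33541.
Pooled p̂ = (117+592)/(436+1765) = 709/2201 = 0.32213.
SE = √(p̂(1−p̂)(1/n₁+1/n₂)) = √(0.32213·0.67787·0.00286015) = √(0.000624545) = 0.02499.
z = (0.26835 − 0.33541)/0.02499 = -0.06706/0.02499 = -2.683.
Two-sided p-value ≈ 2·Φ(−2.683) = 0.0073; since p < α = 0.025, reject H₀.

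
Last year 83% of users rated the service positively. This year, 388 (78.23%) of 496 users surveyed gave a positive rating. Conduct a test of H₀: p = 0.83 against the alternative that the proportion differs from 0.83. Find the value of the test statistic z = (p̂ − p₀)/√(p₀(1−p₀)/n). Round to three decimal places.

z = -2.831

p̂ = 388/496 ≈ 0.782258.
Standard error under H₀: √(0.83×0.17/496) = 0.016866.
z = (0.782258 − 0.83)/0.016866 = -0.047742/0.016866 = -2.831.
p-value = 2·P(Z > 2.831) ≈ 0.0046.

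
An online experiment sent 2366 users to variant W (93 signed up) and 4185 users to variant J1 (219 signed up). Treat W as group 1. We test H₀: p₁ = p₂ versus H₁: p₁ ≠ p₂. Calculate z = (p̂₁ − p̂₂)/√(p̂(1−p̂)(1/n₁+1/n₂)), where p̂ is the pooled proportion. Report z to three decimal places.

p̂₁ = 93/2366 = 0.039307, p̂₂ = 219/4185 = 0.052330.
Pooled p̂ = (93+219)/(2366+4185) = 312/6551 = 0.047626.
SE = √(0.0453581 × 0.000661603) = 0.005478.
z = (0.039307 − 0.052330)/0.005478 = -0.013023/0.005478 = -2.377.
Two-sided p-value ≈ 2·Φ(−2.377) = 0.0174.

z = -2.377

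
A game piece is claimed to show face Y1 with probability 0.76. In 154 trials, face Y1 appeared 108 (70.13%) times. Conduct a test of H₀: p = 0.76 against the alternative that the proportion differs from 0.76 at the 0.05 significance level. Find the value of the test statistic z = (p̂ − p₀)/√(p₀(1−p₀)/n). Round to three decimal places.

p̂ = 108/154 = 0.701299.
Under H₀, SE = √(0.76·0.24/154) = √(0.00118442) = 0.034415.
z = (0.701299 − 0.76)/0.034415 = -0.058701/0.034415 = -1.706.
p-value = 2·P(Z > 1.706) ≈ 0.0881, so at α = 0.05 we fail to reject H₀.

z = -1.706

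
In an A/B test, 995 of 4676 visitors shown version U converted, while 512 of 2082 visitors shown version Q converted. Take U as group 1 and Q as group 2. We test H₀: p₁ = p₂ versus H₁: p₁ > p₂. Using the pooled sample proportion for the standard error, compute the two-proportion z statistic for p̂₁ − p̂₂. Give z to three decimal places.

p̂₁ = 995/4676 = 0.212789, p̂₂ = 512/2082 = 0.245917.
Pooled p̂ = (995+512)/(4676+2082) = 1507/6758 = 0.222995.
SE = √(p̂(1−p̂)(1/n₁+1/n₂)) = √(0.222995·0.777005·0.000694165) = √(0.000120277) = 0.010967.
z = (0.212789 − 0.245917)/0.010967 = -0.033128/0.010967 = -3.021.

z = -3.021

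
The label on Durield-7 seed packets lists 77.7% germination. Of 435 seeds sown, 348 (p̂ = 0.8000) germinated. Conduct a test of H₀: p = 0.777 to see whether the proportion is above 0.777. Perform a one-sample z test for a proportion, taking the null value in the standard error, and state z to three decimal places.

p̂ = 348/435 ≈ 0.80000.
Standard error under H₀: √(0.777×0.223/435) = 0.01996.
z = (0.80000 − 0.777)/0.01996 = 0.02300/0.01996 = 1.152.

z = 1.152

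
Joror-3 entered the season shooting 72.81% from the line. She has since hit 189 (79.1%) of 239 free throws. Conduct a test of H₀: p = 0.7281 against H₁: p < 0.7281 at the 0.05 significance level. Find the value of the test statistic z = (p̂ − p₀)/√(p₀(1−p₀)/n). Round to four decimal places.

z = 2.1784

p̂ = 189/239 = 0.7907950.
SE = √(p₀(1−p₀)/n) = √(0.19797/239) = 0.0287807.
z = (0.7907950 − 0.7281)/0.0287807 = 0.0626950/0.0287807 = 2.1784.
p-value = P(Z < 2.178) ≈ 0.9853; since p > α = 0.05, fail to reject H₀.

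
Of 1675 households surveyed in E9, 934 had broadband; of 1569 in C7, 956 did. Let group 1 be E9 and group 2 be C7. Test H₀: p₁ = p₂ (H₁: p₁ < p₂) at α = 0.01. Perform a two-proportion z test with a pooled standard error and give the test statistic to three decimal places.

p̂₁ = 934/1675 ≈ 0.557612, p̂₂ = 956/1569 ≈ 0.609305.
Pooled p̂ = (934+956)/(1675+1569) = 1890/3244 = 0.582614.
SE = √(0.243175 × 0.00123436) = 0.017325.
z = (0.557612 − 0.609305)/0.017325 = -0.051693/0.017325 = -2.984.
p-value = P(Z < -2.984) ≈ 0.0014; since p < α = 0.01, reject H₀.

z = -2.984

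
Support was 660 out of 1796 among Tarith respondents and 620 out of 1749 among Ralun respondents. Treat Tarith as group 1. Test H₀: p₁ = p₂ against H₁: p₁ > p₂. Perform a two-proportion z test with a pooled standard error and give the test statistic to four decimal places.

p̂₁ = 660/1796 = 0.3674833, p̂₂ = 620/1749 = 0.3544883.
Pooled p̂ = (660+620)/(1796+1749) = 1280/3545 = 0.3610719.
SE = √(p̂(1−p̂)(1/n₁+1/n₂)) = √(0.3610719·0.6389281·0.00112855) = √(0.000260355) = 0.0161355.
z = (0.3674833 − 0.3544883)/0.0161355 = 0.0129950/0.0161355 = 0.8054.

z = 0.8054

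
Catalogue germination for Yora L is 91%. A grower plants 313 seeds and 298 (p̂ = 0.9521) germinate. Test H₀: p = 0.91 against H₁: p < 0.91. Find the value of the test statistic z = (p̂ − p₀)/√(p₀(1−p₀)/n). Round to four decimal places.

z = 2.6012

p̂ = 298/313 = 0.952077.
SE = √(p₀(1−p₀)/n) = √(0.0819/313) = 0.016176.
z = (0.952077 − 0.91)/0.016176 = 0.042077/0.016176 = 2.6012.
p-value = P(Z < 2.601) ≈ 0.9954.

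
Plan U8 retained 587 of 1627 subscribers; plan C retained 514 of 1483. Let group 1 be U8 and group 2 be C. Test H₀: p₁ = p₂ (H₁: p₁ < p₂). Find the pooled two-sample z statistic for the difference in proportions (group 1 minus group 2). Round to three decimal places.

z = 0.827

p̂₁ = 587/1627 = 0.36079, p̂₂ = 514/1483 = 0.34659.
Pooled p̂ = (587+514)/(1627+1483) = 1101/3110 = 0.35402.
SE = √(0.22869 × 0.00128894) = 0.01717.
z = (0.36079 − 0.34659)/0.01717 = 0.01420/0.01717 = 0.827.
p-value = P(Z < 0.827) ≈ 0.7958.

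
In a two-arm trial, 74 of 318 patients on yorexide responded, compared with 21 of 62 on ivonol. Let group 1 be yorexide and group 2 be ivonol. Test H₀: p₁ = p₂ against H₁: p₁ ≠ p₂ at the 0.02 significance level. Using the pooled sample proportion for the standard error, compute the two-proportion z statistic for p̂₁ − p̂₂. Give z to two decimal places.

z = -1.76

p̂₁ = 74/318 = 0.2327, p̂₂ = 21/62 = 0.3387.
Pooled p̂ = (74+21)/(318+62) = 95/380 = 0.2500.
SE = √(p̂(1−p̂)(1/n₁+1/n₂)) = √(0.2500·0.7500·0.0192737) = √(0.00361382) = 0.0601.
z = (0.2327 − 0.3387)/0.0601 = -0.1060/0.0601 = -1.76.
p-value = 2·P(Z > 1.763) ≈ 0.0778; since p > α = 0.02, fail to reject H₀.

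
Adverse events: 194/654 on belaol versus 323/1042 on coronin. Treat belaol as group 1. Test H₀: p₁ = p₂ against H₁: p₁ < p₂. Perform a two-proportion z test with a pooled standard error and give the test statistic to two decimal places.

p̂₁ = 194/654 = 0.2966, p̂₂ = 323/1042 = 0.3100.
Pooled p̂ = (194+323)/(654+1042) = 517/1696 = 0.3048.
SE = √(0.211911 × 0.00248874) = 0.0230.
z = (0.2966 − 0.3100)/0.0230 = -0.0134/0.0230 = -0.58.

z = -0.58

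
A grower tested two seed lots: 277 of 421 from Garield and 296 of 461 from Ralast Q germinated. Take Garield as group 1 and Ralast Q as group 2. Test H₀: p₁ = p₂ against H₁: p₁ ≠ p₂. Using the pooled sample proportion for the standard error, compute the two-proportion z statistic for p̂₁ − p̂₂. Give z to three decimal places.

p̂₁ = 277/421 = 0.65796, p̂₂ = 296/461 = 0.64208.
Pooled p̂ = (277+296)/(421+461) = 573/882 = 0.64966.
SE = √(p̂(1−p̂)(1/n₁+1/n₂)) = √(0.64966·0.35034·0.00454449) = √(0.00103434) = 0.03216.
z = (0.65796 − 0.64208)/0.03216 = 0.01588/0.03216 = 0.494.

z = 0.494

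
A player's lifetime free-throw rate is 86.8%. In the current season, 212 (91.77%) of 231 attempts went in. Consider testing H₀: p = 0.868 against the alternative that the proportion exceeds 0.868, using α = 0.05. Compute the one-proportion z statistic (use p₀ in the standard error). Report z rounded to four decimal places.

p̂ = 212/231 = 0.917749.
SE = √(p₀(1−p₀)/n) = √(0.11458/231) = 0.022271.
z = (0.917749 − 0.868)/0.022271 = 0.049749/0.022271 = 2.2338.
p-value = P(Z > 2.234) ≈ 0.0127, so at α = 0.05 we reject H₀.

z = 2.2338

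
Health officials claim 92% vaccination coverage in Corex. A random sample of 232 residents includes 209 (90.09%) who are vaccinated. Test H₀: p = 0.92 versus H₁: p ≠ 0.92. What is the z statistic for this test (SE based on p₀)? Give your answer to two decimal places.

p̂ = 209/232 ≈ 0.9009.
Standard error under H₀: √(0.92×0.08/232) = 0.0178.
z = (0.9009 − 0.92)/0.0178 = -0.0191/0.0178 = -1.07.

z = -1.07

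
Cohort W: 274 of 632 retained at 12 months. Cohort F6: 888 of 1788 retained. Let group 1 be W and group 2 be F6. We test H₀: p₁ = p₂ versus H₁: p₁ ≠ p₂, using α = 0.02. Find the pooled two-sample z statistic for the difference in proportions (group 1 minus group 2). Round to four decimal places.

p̂₁ = 274/632 ≈ 0.433544, p̂₂ = 888/1788 ≈ 0.496644.
Pooled p̂ = (274+888)/(632+1788) = 1162/2420 = 0.480165.
SE = √(0.249607 × 0.00214156) = 0.023120.
z = (0.433544 − 0.496644)/0.023120 = -0.063100/0.023120 = -2.7292.
Two-sided p-value ≈ 2·Φ(−2.729) = 0.0063; since p < α = 0.02, reject H₀.

z = -2.7292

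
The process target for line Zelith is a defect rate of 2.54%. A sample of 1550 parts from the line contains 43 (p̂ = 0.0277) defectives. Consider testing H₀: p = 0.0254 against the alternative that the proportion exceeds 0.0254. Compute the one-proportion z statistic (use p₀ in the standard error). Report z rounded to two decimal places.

p̂ = 43/1550 = 0.027742.
SE = √(p₀(1−p₀)/n) = √(0.024755/1550) = 0.003996.
z = (0.027742 − 0.0254)/0.003996 = 0.002342/0.003996 = 0.59.

z = 0.59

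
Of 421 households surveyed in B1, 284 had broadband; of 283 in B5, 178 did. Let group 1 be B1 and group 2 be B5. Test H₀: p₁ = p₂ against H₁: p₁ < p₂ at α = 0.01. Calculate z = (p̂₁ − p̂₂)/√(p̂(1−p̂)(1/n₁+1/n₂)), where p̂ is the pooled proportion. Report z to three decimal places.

p̂₁ = 284/421 = 0.67458, p̂₂ = 178/283 = 0.62898.
Pooled p̂ = (284+178)/(421+283) = 462/704 = 0.65625.
SE = √(0.225586 × 0.00590887) = 0.03651.
z = (0.67458 − 0.62898)/0.03651 = 0.04560/0.03651 = 1.249.
p-value = P(Z < 1.249) ≈ 0.8942. With α = 0.01, fail to reject H₀.

z = 1.249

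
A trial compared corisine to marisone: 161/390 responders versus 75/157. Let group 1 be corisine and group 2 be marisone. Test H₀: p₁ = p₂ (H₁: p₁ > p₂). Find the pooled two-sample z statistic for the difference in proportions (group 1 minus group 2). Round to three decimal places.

p̂₁ = 161/390 = 0.41282, p̂₂ = 75/157 = 0.47771.
Pooled p̂ = (161+75)/(390+157) = 236/547 = 0.43144.
SE = √(p̂(1−p̂)(1/n₁+1/n₂)) = √(0.43144·0.56856·0.00893353) = √(0.0021914) = 0.04681.
z = (0.41282 − 0.47771)/0.04681 = -0.06489/0.04681 = -1.386.

z = -1.386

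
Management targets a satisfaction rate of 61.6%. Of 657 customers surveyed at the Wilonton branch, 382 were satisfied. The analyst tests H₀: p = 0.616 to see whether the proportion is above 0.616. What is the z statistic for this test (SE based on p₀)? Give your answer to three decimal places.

z = -1.822

p̂ = 382/657 ≈ 0.58143.
Under H₀, SE = √(0.616·0.384/657) = √(0.000360037) = 0.01897.
z = (0.58143 − 0.616)/0.01897 = -0.03457/0.01897 = -1.822.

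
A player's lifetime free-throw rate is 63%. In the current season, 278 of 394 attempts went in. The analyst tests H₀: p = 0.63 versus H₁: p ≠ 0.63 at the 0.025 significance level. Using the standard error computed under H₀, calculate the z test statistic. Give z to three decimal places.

z = 3.107

p̂ = 278/394 = 0.7055838.
Standard error under H₀: √(0.63×0.37/394) = 0.0243233.
z = (0.7055838 − 0.63)/0.0243233 = 0.0755838/0.0243233 = 3.107.
p-value = 2·P(Z > 3.107) ≈ 0.0019, so at α = 0.025 we reject H₀.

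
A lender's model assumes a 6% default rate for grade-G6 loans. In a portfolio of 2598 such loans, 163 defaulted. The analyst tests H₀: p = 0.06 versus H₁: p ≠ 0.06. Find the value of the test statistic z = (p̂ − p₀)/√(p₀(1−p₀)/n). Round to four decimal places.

p̂ = 163/2598 = 0.0627406.
Under H₀, SE = √(0.06·0.94/2598) = √(2.1709e-05) = 0.0046593.
z = (0.0627406 − 0.06)/0.0046593 = 0.0027406/0.0046593 = 0.5882.
p-value = 2·P(Z > 0.588) ≈ 0.5564.

z = 0.5882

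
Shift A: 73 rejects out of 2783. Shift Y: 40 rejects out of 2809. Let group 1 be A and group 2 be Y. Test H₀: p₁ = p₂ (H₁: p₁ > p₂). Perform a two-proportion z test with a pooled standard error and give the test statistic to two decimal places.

p̂₁ = 73/2783 ≈ 0.02623, p̂₂ = 40/2809 ≈ 0.01424.
Pooled p̂ = (73+40)/(2783+2809) = 113/5592 = 0.02021.
SE = √(p̂(1−p̂)(1/n₁+1/n₂)) = √(0.02021·0.97979·0.000715323) = √(1.41628e-05) = 0.00376.
z = (0.02623 − 0.01424)/0.00376 = 0.01199/0.00376 = 3.19.
p-value = P(Z > 3.186) ≈ 0.0007.

z = 3.19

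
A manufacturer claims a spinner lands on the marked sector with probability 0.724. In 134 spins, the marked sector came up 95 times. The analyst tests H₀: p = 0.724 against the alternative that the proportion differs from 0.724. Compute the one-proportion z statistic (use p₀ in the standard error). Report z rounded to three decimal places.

p̂ = 95/134 ≈ 0.708955.
Standard error under H₀: √(0.724×0.276/134) = 0.038616.
z = (0.708955 − 0.724)/0.038616 = -0.015045/0.038616 = -0.390.
Two-sided p-value ≈ 2·Φ(−0.390) = 0.6968.

z = -0.390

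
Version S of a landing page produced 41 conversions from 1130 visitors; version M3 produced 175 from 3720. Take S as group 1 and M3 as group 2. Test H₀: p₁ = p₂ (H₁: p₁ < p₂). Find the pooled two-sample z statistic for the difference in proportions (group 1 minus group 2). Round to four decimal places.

z = -1.5356

p̂₁ = 41/1130 ≈ 0.036283, p̂₂ = 175/3720 ≈ 0.047043.
Pooled p̂ = (41+175)/(1130+3720) = 216/4850 = 0.044536.
SE = √(0.0425526 × 0.00115377) = 0.007007.
z = (0.036283 − 0.047043)/0.007007 = -0.010760/0.007007 = -1.5356.
p-value = P(Z < -1.536) ≈ 0.0623.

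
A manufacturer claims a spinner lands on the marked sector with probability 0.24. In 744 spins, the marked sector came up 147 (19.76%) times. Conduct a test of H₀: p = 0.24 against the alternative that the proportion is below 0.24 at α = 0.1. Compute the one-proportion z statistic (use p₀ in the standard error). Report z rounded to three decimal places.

p̂ = 147/744 = 0.19758.
SE = √(p₀(1−p₀)/n) = √(0.1824/744) = 0.01566.
z = (0.19758 − 0.24)/0.01566 = -0.04242/0.01566 = -2.709.
p-value = P(Z < -2.709) ≈ 0.0034, so at α = 0.1 we reject H₀.

z = -2.709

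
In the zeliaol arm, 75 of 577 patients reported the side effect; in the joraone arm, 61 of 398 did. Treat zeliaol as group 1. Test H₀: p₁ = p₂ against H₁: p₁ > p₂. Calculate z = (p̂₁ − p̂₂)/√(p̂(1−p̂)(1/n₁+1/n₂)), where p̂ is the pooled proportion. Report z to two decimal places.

p̂₁ = 75/577 = 0.1300, p̂₂ = 61/398 = 0.1533.
Pooled p̂ = (75+61)/(577+398) = 136/975 = 0.1395.
SE = √(p̂(1−p̂)(1/n₁+1/n₂)) = √(0.1395·0.8605·0.00424567) = √(0.000509609) = 0.0226.
z = (0.1300 − 0.1533)/0.0226 = -0.0233/0.0226 = -1.03.
p-value = P(Z > -1.031) ≈ 0.8488.

z = -1.03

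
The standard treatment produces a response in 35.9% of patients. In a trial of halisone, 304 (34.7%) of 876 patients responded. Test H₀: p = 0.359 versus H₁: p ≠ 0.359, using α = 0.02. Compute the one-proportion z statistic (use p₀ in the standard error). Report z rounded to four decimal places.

z = -0.7384

p̂ = 304/876 = 0.347032.
Standard error under H₀: √(0.359×0.641/876) = 0.016208.
z = (0.347032 − 0.359)/0.016208 = -0.011968/0.016208 = -0.7384.
p-value = 2·P(Z > 0.738) ≈ 0.4603, so at α = 0.02 we fail to reject H₀.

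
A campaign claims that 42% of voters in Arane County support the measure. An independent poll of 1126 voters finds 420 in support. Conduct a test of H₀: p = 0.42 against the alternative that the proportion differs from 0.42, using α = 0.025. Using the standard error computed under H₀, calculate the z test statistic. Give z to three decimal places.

z = -3.195

p̂ = 420/1126 = 0.37300.
Under H₀, SE = √(0.42·0.58/1126) = √(0.000216341) = 0.01471.
z = (0.37300 − 0.42)/0.01471 = -0.04700/0.01471 = -3.195.
p-value = 2·P(Z > 3.195) ≈ 0.0014. With α = 0.025, reject H₀.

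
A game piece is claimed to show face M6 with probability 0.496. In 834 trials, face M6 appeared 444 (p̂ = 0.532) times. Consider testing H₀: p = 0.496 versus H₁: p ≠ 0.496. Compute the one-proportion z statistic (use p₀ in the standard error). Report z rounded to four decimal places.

z = 2.1010

p̂ = 444/834 = 0.532374.
Under H₀, SE = √(0.496·0.504/834) = √(0.000299741) = 0.017313.
z = (0.532374 − 0.496)/0.017313 = 0.036374/0.017313 = 2.1010.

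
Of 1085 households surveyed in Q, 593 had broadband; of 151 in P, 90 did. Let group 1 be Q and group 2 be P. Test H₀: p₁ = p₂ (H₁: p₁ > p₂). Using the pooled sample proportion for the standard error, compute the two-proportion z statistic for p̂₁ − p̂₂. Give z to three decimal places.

p̂₁ = 593/1085 ≈ 0.54654, p̂₂ = 90/151 ≈ 0.59603.
Pooled p̂ = (593+90)/(1085+151) = 683/1236 = 0.55259.
SE = √(0.247234 × 0.00754418) = 0.04319.
z = (0.54654 − 0.59603)/0.04319 = -0.04949/0.04319 = -1.146.

z = -1.146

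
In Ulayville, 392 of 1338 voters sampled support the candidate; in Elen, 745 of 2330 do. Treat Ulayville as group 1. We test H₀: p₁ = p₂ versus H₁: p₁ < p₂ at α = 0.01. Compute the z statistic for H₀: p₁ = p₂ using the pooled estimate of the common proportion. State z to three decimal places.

z = -1.687

p̂₁ = 392/1338 = 0.292975, p̂₂ = 745/2330 = 0.319742.
Pooled p̂ = (392+745)/(1338+2330) = 1137/3668 = 0.309978.
SE = √(0.213892 × 0.00117657) = 0.015864.
z = (0.292975 − 0.319742)/0.015864 = -0.026767/0.015864 = -1.687.
p-value = P(Z < -1.687) ≈ 0.0458; since p > α = 0.01, fail to reject H₀.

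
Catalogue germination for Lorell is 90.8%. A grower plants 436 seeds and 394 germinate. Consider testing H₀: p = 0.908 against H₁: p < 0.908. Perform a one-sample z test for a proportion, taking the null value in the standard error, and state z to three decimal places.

p̂ = 394/436 = 0.90367.
SE = √(p₀(1−p₀)/n) = √(0.083536/436) = 0.01384.
z = (0.90367 − 0.908)/0.01384 = -0.00433/0.01384 = -0.313.
p-value = P(Z < -0.313) ≈ 0.3772.

z = -0.313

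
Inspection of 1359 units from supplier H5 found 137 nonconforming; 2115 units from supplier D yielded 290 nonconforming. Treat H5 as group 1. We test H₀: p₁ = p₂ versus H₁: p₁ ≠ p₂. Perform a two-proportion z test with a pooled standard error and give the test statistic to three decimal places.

p̂₁ = 137/1359 ≈ 0.100809, p̂₂ = 290/2115 ≈ 0.137116.
Pooled p̂ = (137+290)/(1359+2115) = 427/3474 = 0.122913.
SE = √(p̂(1−p̂)(1/n₁+1/n₂)) = √(0.122913·0.877087·0.00120865) = √(0.000130299) = 0.011415.
z = (0.100809 − 0.137116)/0.011415 = -0.036307/0.011415 = -3.181.
p-value = 2·P(Z > 3.181) ≈ 0.0015.

z = -3.181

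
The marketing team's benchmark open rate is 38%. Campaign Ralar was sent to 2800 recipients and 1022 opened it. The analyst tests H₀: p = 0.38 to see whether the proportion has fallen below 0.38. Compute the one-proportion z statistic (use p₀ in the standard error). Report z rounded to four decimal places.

z = -1.6352

p̂ = 1022/2800 = 0.365000.
Standard error under H₀: √(0.38×0.62/2800) = 0.009173.
z = (0.365000 − 0.38)/0.009173 = -0.015000/0.009173 = -1.6352.
p-value = P(Z < -1.635) ≈ 0.0510.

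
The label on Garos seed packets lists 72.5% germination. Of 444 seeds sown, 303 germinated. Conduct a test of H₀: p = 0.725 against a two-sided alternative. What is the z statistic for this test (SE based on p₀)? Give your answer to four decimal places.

z = -2.0088

p̂ = 303/444 = 0.682432.
Under H₀, SE = √(0.725·0.275/444) = √(0.000449043) = 0.021191.
z = (0.682432 − 0.725)/0.021191 = -0.042568/0.021191 = -2.0088.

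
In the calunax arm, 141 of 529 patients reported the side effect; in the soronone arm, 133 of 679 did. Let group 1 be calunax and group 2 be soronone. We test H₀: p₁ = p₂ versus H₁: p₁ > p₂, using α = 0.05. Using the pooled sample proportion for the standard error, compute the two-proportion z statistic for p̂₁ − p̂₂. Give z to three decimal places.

p̂₁ = 141/529 ≈ 0.266541, p̂₂ = 133/679 ≈ 0.195876.
Pooled p̂ = (141+133)/(529+679) = 274/1208 = 0.226821.
SE = √(p̂(1−p̂)(1/n₁+1/n₂)) = √(0.226821·0.773179·0.00336311) = √(0.0005898) = 0.024286.
z = (0.266541 − 0.195876)/0.024286 = 0.070665/0.024286 = 2.910.
p-value = P(Z > 2.910) ≈ 0.0018; since p < α = 0.05, reject H₀.

z = 2.910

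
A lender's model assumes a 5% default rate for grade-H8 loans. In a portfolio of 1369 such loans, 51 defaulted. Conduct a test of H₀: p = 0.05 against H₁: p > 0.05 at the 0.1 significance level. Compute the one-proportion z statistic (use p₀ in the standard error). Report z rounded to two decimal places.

z = -2.16

p̂ = 51/1369 = 0.03725.
Under H₀, SE = √(0.05·0.95/1369) = √(3.46969e-05) = 0.00589.
z = (0.03725 − 0.05)/0.00589 = -0.01275/0.00589 = -2.16.
p-value = P(Z > -2.164) ≈ 0.9848, so at α = 0.1 we fail to reject H₀.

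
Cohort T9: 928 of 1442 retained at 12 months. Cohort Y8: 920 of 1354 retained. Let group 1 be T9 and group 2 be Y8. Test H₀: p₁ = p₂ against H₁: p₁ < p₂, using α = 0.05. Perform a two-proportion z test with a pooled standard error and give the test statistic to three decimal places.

z = -2.005

p̂₁ = 928/1442 = 0.643551, p̂₂ = 920/1354 = 0.679468.
Pooled p̂ = (928+920)/(1442+1354) = 1848/2796 = 0.660944.
SE = √(p̂(1−p̂)(1/n₁+1/n₂)) = √(0.660944·0.339056·0.00143203) = √(0.000320914) = 0.017914.
z = (0.643551 − 0.679468)/0.017914 = -0.035917/0.017914 = -2.005.
p-value = P(Z < -2.005) ≈ 0.0225; since p < α = 0.05, reject H₀.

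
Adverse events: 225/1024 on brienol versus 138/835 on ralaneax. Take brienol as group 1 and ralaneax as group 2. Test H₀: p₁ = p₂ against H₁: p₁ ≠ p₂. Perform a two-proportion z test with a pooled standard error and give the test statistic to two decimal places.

p̂₁ = 225/1024 ≈ 0.21973, p̂₂ = 138/835 ≈ 0.16527.
Pooled p̂ = (225+138)/(1024+835) = 363/1859 = 0.19527.
SE = √(p̂(1−p̂)(1/n₁+1/n₂)) = √(0.19527·0.80473·0.00217417) = √(0.000341643) = 0.01848.
z = (0.21973 − 0.16527)/0.01848 = 0.05446/0.01848 = 2.95.
p-value = 2·P(Z > 2.946) ≈ 0.0032.

z = 2.95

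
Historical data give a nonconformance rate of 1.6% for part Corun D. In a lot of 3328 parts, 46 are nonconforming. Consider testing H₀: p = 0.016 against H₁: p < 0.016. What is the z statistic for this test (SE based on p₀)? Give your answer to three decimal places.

p̂ = 46/3328 ≈ 0.013822.
SE = √(p₀(1−p₀)/n) = √(0.015744/3328) = 0.002175.
z = (0.013822 − 0.016)/0.002175 = -0.002178/0.002175 = -1.001.
p-value = P(Z < -1.001) ≈ 0.1583.

z = -1.001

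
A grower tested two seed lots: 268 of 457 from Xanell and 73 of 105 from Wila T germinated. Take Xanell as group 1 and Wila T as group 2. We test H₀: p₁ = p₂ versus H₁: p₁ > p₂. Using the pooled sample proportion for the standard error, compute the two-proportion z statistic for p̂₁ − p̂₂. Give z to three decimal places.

z = -2.058

p̂₁ = 268/457 = 0.58643, p̂₂ = 73/105 = 0.69524.
Pooled p̂ = (268+73)/(457+105) = 341/562 = 0.60676.
SE = √(0.238602 × 0.011712) = 0.05286.
z = (0.58643 − 0.69524)/0.05286 = -0.10881/0.05286 = -2.058.
p-value = P(Z > -2.058) ≈ 0.9802.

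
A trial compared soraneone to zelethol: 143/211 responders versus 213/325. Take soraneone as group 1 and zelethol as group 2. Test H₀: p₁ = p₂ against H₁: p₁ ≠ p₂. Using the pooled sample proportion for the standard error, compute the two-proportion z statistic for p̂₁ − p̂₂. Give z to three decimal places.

z = 0.535

p̂₁ = 143/211 = 0.67773, p̂₂ = 213/325 = 0.65538.
Pooled p̂ = (143+213)/(211+325) = 356/536 = 0.66418.
SE = √(0.223045 × 0.00781626) = 0.04175.
z = (0.67773 − 0.65538)/0.04175 = 0.02235/0.04175 = 0.535.
p-value = 2·P(Z > 0.535) ≈ 0.5926.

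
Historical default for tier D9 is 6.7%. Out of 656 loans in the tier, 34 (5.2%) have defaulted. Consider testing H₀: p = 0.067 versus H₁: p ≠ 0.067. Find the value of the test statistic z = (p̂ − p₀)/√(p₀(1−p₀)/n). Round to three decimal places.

z = -1.554

p̂ = 34/656 = 0.05183.
SE = √(p₀(1−p₀)/n) = √(0.062511/656) = 0.00976.
z = (0.05183 − 0.067)/0.00976 = -0.01517/0.00976 = -1.554.
Two-sided p-value ≈ 2·Φ(−1.554) = 0.1202.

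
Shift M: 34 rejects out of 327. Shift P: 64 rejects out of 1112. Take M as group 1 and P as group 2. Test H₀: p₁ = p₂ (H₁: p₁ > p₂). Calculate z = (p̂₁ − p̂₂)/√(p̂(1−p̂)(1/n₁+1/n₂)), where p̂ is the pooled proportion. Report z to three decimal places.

p̂₁ = 34/327 ≈ 0.10398, p̂₂ = 64/1112 ≈ 0.05755.
Pooled p̂ = (34+64)/(327+1112) = 98/1439 = 0.06810.
SE = √(0.0634649 × 0.00395738) = 0.01585.
z = (0.10398 − 0.05755)/0.01585 = 0.04643/0.01585 = 2.929.
p-value = P(Z > 2.929) ≈ 0.0017.

z = 2.929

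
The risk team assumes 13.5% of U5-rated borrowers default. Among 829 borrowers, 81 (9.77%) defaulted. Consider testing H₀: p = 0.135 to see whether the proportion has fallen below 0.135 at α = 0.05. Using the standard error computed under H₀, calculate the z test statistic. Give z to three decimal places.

z = -3.142

p̂ = 81/829 = 0.09771.
Standard error under H₀: √(0.135×0.865/829) = 0.01187.
z = (0.09771 − 0.135)/0.01187 = -0.03729/0.01187 = -3.142.
p-value = P(Z < -3.142) ≈ 0.0008, so at α = 0.05 we reject H₀.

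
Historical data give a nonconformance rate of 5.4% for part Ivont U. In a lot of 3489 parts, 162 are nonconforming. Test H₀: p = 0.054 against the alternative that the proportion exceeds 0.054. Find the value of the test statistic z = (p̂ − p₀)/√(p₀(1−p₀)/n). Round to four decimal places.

z = -1.9779

p̂ = 162/3489 = 0.0464316.
SE = √(p₀(1−p₀)/n) = √(0.051084/3489) = 0.0038264.
z = (0.0464316 − 0.054)/0.0038264 = -0.0075684/0.0038264 = -1.9779.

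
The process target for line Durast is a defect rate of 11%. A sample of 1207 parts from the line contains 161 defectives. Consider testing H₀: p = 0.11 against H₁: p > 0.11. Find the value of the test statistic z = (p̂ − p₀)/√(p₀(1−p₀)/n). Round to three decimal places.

z = 2.597

p̂ = 161/1207 ≈ 0.133389.
SE = √(p₀(1−p₀)/n) = √(0.0979/1207) = 0.009006.
z = (0.133389 − 0.11)/0.009006 = 0.023389/0.009006 = 2.597.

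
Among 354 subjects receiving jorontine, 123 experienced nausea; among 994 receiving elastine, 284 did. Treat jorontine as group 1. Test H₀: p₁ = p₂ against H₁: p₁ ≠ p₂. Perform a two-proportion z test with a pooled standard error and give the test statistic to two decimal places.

z = 2.17

p̂₁ = 123/354 = 0.34746, p̂₂ = 284/994 = 0.28571.
Pooled p̂ = (123+284)/(354+994) = 407/1348 = 0.30193.
SE = √(p̂(1−p̂)(1/n₁+1/n₂)) = √(0.30193·0.69807·0.00383089) = √(0.000807429) = 0.02842.
z = (0.34746 − 0.28571)/0.02842 = 0.06175/0.02842 = 2.17.
p-value = 2·P(Z > 2.173) ≈ 0.0298.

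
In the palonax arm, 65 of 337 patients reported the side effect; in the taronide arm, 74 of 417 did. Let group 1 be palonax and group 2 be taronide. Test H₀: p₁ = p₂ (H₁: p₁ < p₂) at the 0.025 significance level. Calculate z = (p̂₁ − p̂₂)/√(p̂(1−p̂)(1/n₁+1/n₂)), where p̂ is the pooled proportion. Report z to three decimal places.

z = 0.543

p̂₁ = 65/337 ≈ 0.19288, p̂₂ = 74/417 ≈ 0.17746.
Pooled p̂ = (65+74)/(337+417) = 139/754 = 0.18435.
SE = √(p̂(1−p̂)(1/n₁+1/n₂)) = √(0.18435·0.81565·0.00536544) = √(0.000806775) = 0.02840.
z = (0.19288 − 0.17746)/0.02840 = 0.01542/0.02840 = 0.543.
p-value = P(Z < 0.543) ≈ 0.7064. With α = 0.025, fail to reject H₀.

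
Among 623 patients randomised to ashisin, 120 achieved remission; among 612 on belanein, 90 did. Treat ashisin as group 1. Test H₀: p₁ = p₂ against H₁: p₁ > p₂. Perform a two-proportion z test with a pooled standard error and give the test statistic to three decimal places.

z = 2.131

p̂₁ = 120/623 ≈ 0.19262, p̂₂ = 90/612 ≈ 0.14706.
Pooled p̂ = (120+90)/(623+612) = 210/1235 = 0.17004.
SE = √(0.141127 × 0.00323912) = 0.02138.
z = (0.19262 − 0.14706)/0.02138 = 0.04556/0.02138 = 2.131.
p-value = P(Z > 2.131) ≈ 0.0166.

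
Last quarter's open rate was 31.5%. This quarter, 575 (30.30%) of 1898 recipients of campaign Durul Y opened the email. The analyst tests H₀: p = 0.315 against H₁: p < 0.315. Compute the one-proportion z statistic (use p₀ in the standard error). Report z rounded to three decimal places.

z = -1.130

p̂ = 575/1898 ≈ 0.30295.
SE = √(p₀(1−p₀)/n) = √(0.21578/1898) = 0.01066.
z = (0.30295 − 0.315)/0.01066 = -0.01205/0.01066 = -1.130.
p-value = P(Z < -1.130) ≈ 0.1292.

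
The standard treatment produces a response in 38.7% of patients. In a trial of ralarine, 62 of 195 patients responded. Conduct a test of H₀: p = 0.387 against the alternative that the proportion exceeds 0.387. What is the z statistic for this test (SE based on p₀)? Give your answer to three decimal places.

z = -1.980

p̂ = 62/195 = 0.31795.
SE = √(p₀(1−p₀)/n) = √(0.23723/195) = 0.03488.
z = (0.31795 − 0.387)/0.03488 = -0.06905/0.03488 = -1.980.
p-value = P(Z > -1.980) ≈ 0.9761.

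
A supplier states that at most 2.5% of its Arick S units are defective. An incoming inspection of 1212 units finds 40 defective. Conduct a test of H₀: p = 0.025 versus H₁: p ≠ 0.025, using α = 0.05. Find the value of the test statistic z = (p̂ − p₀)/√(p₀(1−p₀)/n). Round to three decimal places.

p̂ = 40/1212 ≈ 0.0330033.
SE = √(p₀(1−p₀)/n) = √(0.024375/1212) = 0.0044846.
z = (0.0330033 − 0.025)/0.0044846 = 0.0080033/0.0044846 = 1.785.
Two-sided p-value ≈ 2·Φ(−1.785) = 0.0743; since p > α = 0.05, fail to reject H₀.

z = 1.785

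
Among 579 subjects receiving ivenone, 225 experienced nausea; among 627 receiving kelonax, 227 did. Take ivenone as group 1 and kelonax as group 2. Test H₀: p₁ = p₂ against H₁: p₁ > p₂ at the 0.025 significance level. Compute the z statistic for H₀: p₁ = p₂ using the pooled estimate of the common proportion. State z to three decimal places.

z = 0.952

p̂₁ = 225/579 ≈ 0.38860, p̂₂ = 227/627 ≈ 0.36204.
Pooled p̂ = (225+227)/(579+627) = 452/1206 = 0.37479.
SE = √(p̂(1−p̂)(1/n₁+1/n₂)) = √(0.37479·0.62521·0.00332201) = √(0.000778424) = 0.02790.
z = (0.38860 − 0.36204)/0.02790 = 0.02656/0.02790 = 0.952.
p-value = P(Z > 0.952) ≈ 0.1706; since p > α = 0.025, fail to reject H₀.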